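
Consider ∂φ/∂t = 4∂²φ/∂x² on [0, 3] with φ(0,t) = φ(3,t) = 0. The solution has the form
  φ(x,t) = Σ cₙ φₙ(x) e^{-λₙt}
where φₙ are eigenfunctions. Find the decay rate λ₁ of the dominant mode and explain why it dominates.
Eigenvalues: λₙ = 4n²π²/3².
First three modes:
  n=1: λ₁ = 4π²/3² ≈ 4.386
  n=2: λ₂ = 16π²/3² ≈ 17.546 (4× faster decay)
  n=3: λ₃ = 36π²/3² ≈ 39.478 (9× faster decay)
As t → ∞, higher modes decay exponentially faster. The n=1 mode dominates: φ ~ c₁ sin(πx/3) e^{-λ₁t}.
Decay rate: λ₁ = 4π²/3² ≈ 4.386.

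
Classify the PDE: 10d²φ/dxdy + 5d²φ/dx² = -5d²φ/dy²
Rewriting in standard form: 5d²φ/dx² + 10d²φ/dxdy + 5d²φ/dy² = 0. A = 5, B = 10, C = 5. Discriminant B² - 4AC = 0. Since 0 = 0, parabolic.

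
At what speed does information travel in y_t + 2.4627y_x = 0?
Speed = 2.4627. Information travels along x - 2.4627t = const (rightward).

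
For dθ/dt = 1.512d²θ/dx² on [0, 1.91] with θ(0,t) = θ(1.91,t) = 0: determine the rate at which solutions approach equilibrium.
Eigenvalues: λₙ = 1.512n²π²/1.91².
First three modes:
  n=1: λ₁ = 1.512π²/1.91² ≈ 4.091
  n=2: λ₂ = 6.048π²/1.91² ≈ 16.362 (4× faster decay)
  n=3: λ₃ = 13.608π²/1.91² ≈ 36.815 (9× faster decay)
As t → ∞, higher modes decay exponentially faster. The n=1 mode dominates: θ ~ c₁ sin(πx/1.91) e^{-λ₁t}.
Decay rate: λ₁ = 1.512π²/1.91² ≈ 4.091.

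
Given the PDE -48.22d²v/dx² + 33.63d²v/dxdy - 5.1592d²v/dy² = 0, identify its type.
The second-order coefficients are A = -48.22, B = 33.63, C = -5.1592. Since B² - 4AC = 135.870404 > 0, this is a hyperbolic PDE.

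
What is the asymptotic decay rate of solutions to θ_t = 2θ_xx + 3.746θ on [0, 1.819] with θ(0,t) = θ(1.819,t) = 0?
Eigenvalues: λₙ = 2n²π²/1.819² - 3.746.
First three modes:
  n=1: λ₁ = 2π²/1.819² - 3.746 ≈ 2.22
  n=2: λ₂ = 8π²/1.819² - 3.746 ≈ 20.117
  n=3: λ₃ = 18π²/1.819² - 3.746 ≈ 49.946
Since 2π²/1.819² ≈ 5.966 > 3.746, all λₙ > 0.
The n=1 mode decays slowest → dominates as t → ∞.
Asymptotic: θ ~ c₁ sin(πx/1.819) e^{-λ₁t} with decay rate λ₁ ≈ 2.22.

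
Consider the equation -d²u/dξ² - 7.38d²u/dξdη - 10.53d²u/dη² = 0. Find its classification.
Hyperbolic. (A = -1, B = -7.38, C = -10.53 gives B² - 4AC = 12.3444.)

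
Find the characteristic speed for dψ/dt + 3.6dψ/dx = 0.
Speed = 3.6. Information travels along x - 3.6t = const (rightward).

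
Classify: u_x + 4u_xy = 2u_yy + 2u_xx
Rewriting in standard form: -2u_xx + 4u_xy - 2u_yy + u_x = 0. Parabolic (discriminant = 0).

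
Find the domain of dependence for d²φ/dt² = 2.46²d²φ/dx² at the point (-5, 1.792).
Domain of dependence: [-9.40832, -0.59168]. Signals travel at speed 2.46, so data within |x - -5| ≤ 2.46·1.792 = 4.40832 can reach the point.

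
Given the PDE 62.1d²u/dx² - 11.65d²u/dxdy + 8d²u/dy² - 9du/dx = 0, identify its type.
The second-order coefficients are A = 62.1, B = -11.65, C = 8. Since B² - 4AC = -1851.4775 < 0, this is an elliptic PDE.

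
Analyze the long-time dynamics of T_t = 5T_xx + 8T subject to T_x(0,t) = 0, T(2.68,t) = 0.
Long-time behavior: T grows unboundedly. Reaction dominates diffusion (r=8 > κπ²/(4L²)≈1.72); solution grows exponentially.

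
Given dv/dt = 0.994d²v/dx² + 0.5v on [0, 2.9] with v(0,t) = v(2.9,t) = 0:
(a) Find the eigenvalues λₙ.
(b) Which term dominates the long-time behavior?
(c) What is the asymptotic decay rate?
Eigenvalues: λₙ = 0.994n²π²/2.9² - 0.5.
First three modes:
  n=1: λ₁ = 0.994π²/2.9² - 0.5 ≈ 0.667
  n=2: λ₂ = 3.976π²/2.9² - 0.5 ≈ 4.166
  n=3: λ₃ = 8.946π²/2.9² - 0.5 ≈ 9.999
Since 0.994π²/2.9² ≈ 1.167 > 0.5, all λₙ > 0.
The n=1 mode decays slowest → dominates as t → ∞.
Asymptotic: v ~ c₁ sin(πx/2.9) e^{-λ₁t} with decay rate λ₁ ≈ 0.667.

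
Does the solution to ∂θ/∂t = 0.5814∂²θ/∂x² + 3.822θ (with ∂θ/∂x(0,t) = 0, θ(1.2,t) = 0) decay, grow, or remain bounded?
θ grows unboundedly. Reaction dominates diffusion (r=3.822 > κπ²/(4L²)≈1); solution grows exponentially.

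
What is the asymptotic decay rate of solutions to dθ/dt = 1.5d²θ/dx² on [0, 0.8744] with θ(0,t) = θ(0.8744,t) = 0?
Eigenvalues: λₙ = 1.5n²π²/0.8744².
First three modes:
  n=1: λ₁ = 1.5π²/0.8744² ≈ 19.363
  n=2: λ₂ = 6π²/0.8744² ≈ 77.452 (4× faster decay)
  n=3: λ₃ = 13.5π²/0.8744² ≈ 174.266 (9× faster decay)
As t → ∞, higher modes decay exponentially faster. The n=1 mode dominates: θ ~ c₁ sin(πx/0.8744) e^{-λ₁t}.
Decay rate: λ₁ = 1.5π²/0.8744² ≈ 19.363.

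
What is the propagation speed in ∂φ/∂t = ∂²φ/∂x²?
Infinite. The heat equation is parabolic, not hyperbolic, so disturbances propagate instantly.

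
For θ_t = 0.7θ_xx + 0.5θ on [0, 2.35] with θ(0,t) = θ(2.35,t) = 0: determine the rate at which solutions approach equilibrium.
Eigenvalues: λₙ = 0.7n²π²/2.35² - 0.5.
First three modes:
  n=1: λ₁ = 0.7π²/2.35² - 0.5 ≈ 0.751
  n=2: λ₂ = 2.8π²/2.35² - 0.5 ≈ 4.504
  n=3: λ₃ = 6.3π²/2.35² - 0.5 ≈ 10.759
Since 0.7π²/2.35² ≈ 1.251 > 0.5, all λₙ > 0.
The n=1 mode decays slowest → dominates as t → ∞.
Asymptotic: θ ~ c₁ sin(πx/2.35) e^{-λ₁t} with decay rate λ₁ ≈ 0.751.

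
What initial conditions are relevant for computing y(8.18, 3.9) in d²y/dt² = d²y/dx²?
Domain of dependence: [4.28, 12.08]. Signals travel at speed 1, so data within |x - 8.18| ≤ 1·3.9 = 3.9 can reach the point.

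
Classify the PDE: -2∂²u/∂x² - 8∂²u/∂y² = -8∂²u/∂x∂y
Rewriting in standard form: -2∂²u/∂x² + 8∂²u/∂x∂y - 8∂²u/∂y² = 0. A = -2, B = 8, C = -8. Discriminant B² - 4AC = 0. Since 0 = 0, parabolic.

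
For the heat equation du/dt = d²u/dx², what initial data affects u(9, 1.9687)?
The entire real line. The heat equation has infinite propagation speed: any initial disturbance instantly affects all points (though exponentially small far away).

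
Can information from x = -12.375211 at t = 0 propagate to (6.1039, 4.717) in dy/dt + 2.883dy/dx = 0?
No. Only data at x = -7.495211 affects (6.1039, 4.717). Advection has one-way propagation along characteristics.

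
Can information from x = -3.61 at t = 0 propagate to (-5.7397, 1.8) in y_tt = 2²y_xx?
Yes. The domain of dependence is [-9.3397, -2.1397], and -3.61 ∈ [-9.3397, -2.1397].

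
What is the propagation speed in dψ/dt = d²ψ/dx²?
Infinite. The heat equation is parabolic, not hyperbolic, so disturbances propagate instantly.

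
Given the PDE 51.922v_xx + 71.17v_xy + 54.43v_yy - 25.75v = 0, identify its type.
The second-order coefficients are A = 51.922, B = 71.17, C = 54.43. Since B² - 4AC = -6239.28894 < 0, this is an elliptic PDE.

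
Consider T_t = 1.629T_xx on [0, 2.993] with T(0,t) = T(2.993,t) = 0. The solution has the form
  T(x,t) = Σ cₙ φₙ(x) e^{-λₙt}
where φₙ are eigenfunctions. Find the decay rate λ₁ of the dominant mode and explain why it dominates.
Eigenvalues: λₙ = 1.629n²π²/2.993².
First three modes:
  n=1: λ₁ = 1.629π²/2.993² ≈ 1.795
  n=2: λ₂ = 6.516π²/2.993² ≈ 7.179 (4× faster decay)
  n=3: λ₃ = 14.661π²/2.993² ≈ 16.153 (9× faster decay)
As t → ∞, higher modes decay exponentially faster. The n=1 mode dominates: T ~ c₁ sin(πx/2.993) e^{-λ₁t}.
Decay rate: λ₁ = 1.629π²/2.993² ≈ 1.795.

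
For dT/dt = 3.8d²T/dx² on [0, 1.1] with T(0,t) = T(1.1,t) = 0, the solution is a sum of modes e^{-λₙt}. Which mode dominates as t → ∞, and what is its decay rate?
Eigenvalues: λₙ = 3.8n²π²/1.1².
First three modes:
  n=1: λ₁ = 3.8π²/1.1² ≈ 30.995
  n=2: λ₂ = 15.2π²/1.1² ≈ 123.982 (4× faster decay)
  n=3: λ₃ = 34.2π²/1.1² ≈ 278.959 (9× faster decay)
As t → ∞, higher modes decay exponentially faster. The n=1 mode dominates: T ~ c₁ sin(πx/1.1) e^{-λ₁t}.
Decay rate: λ₁ = 3.8π²/1.1² ≈ 30.995.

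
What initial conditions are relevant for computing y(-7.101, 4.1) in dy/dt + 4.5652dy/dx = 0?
A single point: x = -25.81832. The characteristic through (-7.101, 4.1) is x - 4.5652t = const, so x = -7.101 - 4.5652·4.1 = -25.81832.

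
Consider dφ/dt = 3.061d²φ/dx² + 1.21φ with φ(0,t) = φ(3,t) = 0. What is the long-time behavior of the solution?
As t → ∞, φ → 0. Diffusion dominates reaction (r=1.21 < κπ²/L²≈3.36); solution decays.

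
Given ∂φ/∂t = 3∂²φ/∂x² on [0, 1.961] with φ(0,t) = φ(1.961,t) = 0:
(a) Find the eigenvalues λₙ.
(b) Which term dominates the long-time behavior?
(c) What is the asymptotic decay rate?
Eigenvalues: λₙ = 3n²π²/1.961².
First three modes:
  n=1: λ₁ = 3π²/1.961² ≈ 7.7
  n=2: λ₂ = 12π²/1.961² ≈ 30.798 (4× faster decay)
  n=3: λ₃ = 27π²/1.961² ≈ 69.296 (9× faster decay)
As t → ∞, higher modes decay exponentially faster. The n=1 mode dominates: φ ~ c₁ sin(πx/1.961) e^{-λ₁t}.
Decay rate: λ₁ = 3π²/1.961² ≈ 7.7.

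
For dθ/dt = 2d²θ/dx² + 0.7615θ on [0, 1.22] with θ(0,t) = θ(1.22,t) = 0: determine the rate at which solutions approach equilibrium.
Eigenvalues: λₙ = 2n²π²/1.22² - 0.7615.
First three modes:
  n=1: λ₁ = 2π²/1.22² - 0.7615 ≈ 12.501
  n=2: λ₂ = 8π²/1.22² - 0.7615 ≈ 52.287
  n=3: λ₃ = 18π²/1.22² - 0.7615 ≈ 118.597
Since 2π²/1.22² ≈ 13.262 > 0.7615, all λₙ > 0.
The n=1 mode decays slowest → dominates as t → ∞.
Asymptotic: θ ~ c₁ sin(πx/1.22) e^{-λ₁t} with decay rate λ₁ ≈ 12.501.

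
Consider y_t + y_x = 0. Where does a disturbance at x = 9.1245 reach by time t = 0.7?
At x = 9.8245. The characteristic carries data from (9.1245, 0) to (9.8245, 0.7).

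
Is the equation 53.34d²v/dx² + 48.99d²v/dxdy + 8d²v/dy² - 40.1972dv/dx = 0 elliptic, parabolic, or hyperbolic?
Computing B² - 4AC with A = 53.34, B = 48.99, C = 8: discriminant = 693.1401 (positive). Answer: hyperbolic.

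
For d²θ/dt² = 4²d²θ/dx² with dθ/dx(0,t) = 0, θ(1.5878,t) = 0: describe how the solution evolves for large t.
θ oscillates (no decay). Energy is conserved; the solution oscillates indefinitely as standing waves.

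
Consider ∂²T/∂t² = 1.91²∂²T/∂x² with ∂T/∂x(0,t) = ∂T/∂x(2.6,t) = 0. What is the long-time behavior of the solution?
As t → ∞, T oscillates about a mean that drifts linearly in t (generically unbounded; no decay). There is no damping, so the nonconstant modes persist as standing waves (energy conserved, no decay). But with Neumann conditions at both ends the constant mode has eigenvalue 0: the spatial mean M(t) of T satisfies M'' = 0, so M(t) = M(0) + M'(0)·t. Unless the initial velocity has zero mean (∫T_t(x,0)dx = 0), the solution grows linearly in t (unbounded, though not exponentially); if it does have zero mean, the solution stays bounded and simply oscillates.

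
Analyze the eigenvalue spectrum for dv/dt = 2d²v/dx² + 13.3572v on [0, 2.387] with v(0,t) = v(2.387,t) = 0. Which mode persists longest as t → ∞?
Eigenvalues: λₙ = 2n²π²/2.387² - 13.3572.
First three modes:
  n=1: λ₁ = 2π²/2.387² - 13.3572 ≈ -9.893
  n=2: λ₂ = 8π²/2.387² - 13.3572 ≈ 0.5
  n=3: λ₃ = 18π²/2.387² - 13.3572 ≈ 17.822
Since 2π²/2.387² ≈ 3.464 < 13.3572, λ₁ < 0.
The n=1 mode grows fastest (−λₙ is largest for n=1) → dominates.
Asymptotic: v ~ c₁ sin(πx/2.387) e^{9.893t} (exponential growth at rate −λ₁ ≈ 9.893).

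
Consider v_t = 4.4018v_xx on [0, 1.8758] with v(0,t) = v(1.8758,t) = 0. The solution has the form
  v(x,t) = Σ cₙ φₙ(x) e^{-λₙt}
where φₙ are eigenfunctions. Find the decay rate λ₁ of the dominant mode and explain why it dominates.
Eigenvalues: λₙ = 4.4018n²π²/1.8758².
First three modes:
  n=1: λ₁ = 4.4018π²/1.8758² ≈ 12.347
  n=2: λ₂ = 17.6072π²/1.8758² ≈ 49.387 (4× faster decay)
  n=3: λ₃ = 39.6162π²/1.8758² ≈ 111.122 (9× faster decay)
As t → ∞, higher modes decay exponentially faster. The n=1 mode dominates: v ~ c₁ sin(πx/1.8758) e^{-λ₁t}.
Decay rate: λ₁ = 4.4018π²/1.8758² ≈ 12.347.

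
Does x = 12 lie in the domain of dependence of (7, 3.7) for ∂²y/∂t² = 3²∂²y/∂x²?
Yes. The domain of dependence is [-4.1, 18.1], and 12 ∈ [-4.1, 18.1].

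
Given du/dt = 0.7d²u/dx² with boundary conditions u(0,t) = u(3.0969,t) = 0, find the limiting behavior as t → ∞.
u → 0. Heat diffuses out through both boundaries.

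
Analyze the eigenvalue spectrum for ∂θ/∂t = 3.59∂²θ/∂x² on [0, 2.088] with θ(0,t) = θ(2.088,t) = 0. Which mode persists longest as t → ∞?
Eigenvalues: λₙ = 3.59n²π²/2.088².
First three modes:
  n=1: λ₁ = 3.59π²/2.088² ≈ 8.127
  n=2: λ₂ = 14.36π²/2.088² ≈ 32.508 (4× faster decay)
  n=3: λ₃ = 32.31π²/2.088² ≈ 73.143 (9× faster decay)
As t → ∞, higher modes decay exponentially faster. The n=1 mode dominates: θ ~ c₁ sin(πx/2.088) e^{-λ₁t}.
Decay rate: λ₁ = 3.59π²/2.088² ≈ 8.127.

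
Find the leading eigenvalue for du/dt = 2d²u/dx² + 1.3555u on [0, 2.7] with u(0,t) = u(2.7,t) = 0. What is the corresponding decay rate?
Eigenvalues: λₙ = 2n²π²/2.7² - 1.3555.
First three modes:
  n=1: λ₁ = 2π²/2.7² - 1.3555 ≈ 1.352
  n=2: λ₂ = 8π²/2.7² - 1.3555 ≈ 9.475
  n=3: λ₃ = 18π²/2.7² - 1.3555 ≈ 23.014
Since 2π²/2.7² ≈ 2.708 > 1.3555, all λₙ > 0.
The n=1 mode decays slowest → dominates as t → ∞.
Asymptotic: u ~ c₁ sin(πx/2.7) e^{-λ₁t} with decay rate λ₁ ≈ 1.352.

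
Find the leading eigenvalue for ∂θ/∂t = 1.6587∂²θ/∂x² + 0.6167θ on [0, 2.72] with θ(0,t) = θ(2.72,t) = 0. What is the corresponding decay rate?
Eigenvalues: λₙ = 1.6587n²π²/2.72² - 0.6167.
First three modes:
  n=1: λ₁ = 1.6587π²/2.72² - 0.6167 ≈ 1.596
  n=2: λ₂ = 6.6348π²/2.72² - 0.6167 ≈ 8.234
  n=3: λ₃ = 14.9283π²/2.72² - 0.6167 ≈ 19.298
Since 1.6587π²/2.72² ≈ 2.213 > 0.6167, all λₙ > 0.
The n=1 mode decays slowest → dominates as t → ∞.
Asymptotic: θ ~ c₁ sin(πx/2.72) e^{-λ₁t} with decay rate λ₁ ≈ 1.596.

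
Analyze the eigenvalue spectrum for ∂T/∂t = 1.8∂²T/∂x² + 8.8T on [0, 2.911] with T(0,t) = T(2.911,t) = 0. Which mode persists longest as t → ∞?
Eigenvalues: λₙ = 1.8n²π²/2.911² - 8.8.
First three modes:
  n=1: λ₁ = 1.8π²/2.911² - 8.8 ≈ -6.704
  n=2: λ₂ = 7.2π²/2.911² - 8.8 ≈ -0.414
  n=3: λ₃ = 16.2π²/2.911² - 8.8 ≈ 10.068
Since 1.8π²/2.911² ≈ 2.096 < 8.8, λ₁ < 0.
The n=1 mode grows fastest (−λₙ is largest for n=1) → dominates.
Asymptotic: T ~ c₁ sin(πx/2.911) e^{6.704t} (exponential growth at rate −λ₁ ≈ 6.704).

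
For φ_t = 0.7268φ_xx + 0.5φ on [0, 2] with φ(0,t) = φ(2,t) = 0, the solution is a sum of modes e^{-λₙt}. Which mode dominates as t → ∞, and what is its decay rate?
Eigenvalues: λₙ = 0.7268n²π²/2² - 0.5.
First three modes:
  n=1: λ₁ = 0.7268π²/2² - 0.5 ≈ 1.293
  n=2: λ₂ = 2.9072π²/2² - 0.5 ≈ 6.673
  n=3: λ₃ = 6.5412π²/2² - 0.5 ≈ 15.64
Since 0.7268π²/2² ≈ 1.793 > 0.5, all λₙ > 0.
The n=1 mode decays slowest → dominates as t → ∞.
Asymptotic: φ ~ c₁ sin(πx/2) e^{-λ₁t} with decay rate λ₁ ≈ 1.293.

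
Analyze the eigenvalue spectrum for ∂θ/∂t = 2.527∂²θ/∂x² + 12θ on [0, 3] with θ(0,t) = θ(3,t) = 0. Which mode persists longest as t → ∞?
Eigenvalues: λₙ = 2.527n²π²/3² - 12.
First three modes:
  n=1: λ₁ = 2.527π²/3² - 12 ≈ -9.229
  n=2: λ₂ = 10.108π²/3² - 12 ≈ -0.915
  n=3: λ₃ = 22.743π²/3² - 12 ≈ 12.94
Since 2.527π²/3² ≈ 2.771 < 12, λ₁ < 0.
The n=1 mode grows fastest (−λₙ is largest for n=1) → dominates.
Asymptotic: θ ~ c₁ sin(πx/3) e^{9.229t} (exponential growth at rate −λ₁ ≈ 9.229).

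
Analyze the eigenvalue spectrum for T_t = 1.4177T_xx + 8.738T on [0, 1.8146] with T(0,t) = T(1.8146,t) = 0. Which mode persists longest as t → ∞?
Eigenvalues: λₙ = 1.4177n²π²/1.8146² - 8.738.
First three modes:
  n=1: λ₁ = 1.4177π²/1.8146² - 8.738 ≈ -4.489
  n=2: λ₂ = 5.6708π²/1.8146² - 8.738 ≈ 8.259
  n=3: λ₃ = 12.7593π²/1.8146² - 8.738 ≈ 29.506
Since 1.4177π²/1.8146² ≈ 4.249 < 8.738, λ₁ < 0.
The n=1 mode grows fastest (−λₙ is largest for n=1) → dominates.
Asymptotic: T ~ c₁ sin(πx/1.8146) e^{4.489t} (exponential growth at rate −λ₁ ≈ 4.489).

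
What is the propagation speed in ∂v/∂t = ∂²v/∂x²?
Infinite. The heat equation is parabolic, not hyperbolic, so disturbances propagate instantly.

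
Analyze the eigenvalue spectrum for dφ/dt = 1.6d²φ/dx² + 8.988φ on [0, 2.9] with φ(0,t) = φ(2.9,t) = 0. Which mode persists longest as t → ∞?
Eigenvalues: λₙ = 1.6n²π²/2.9² - 8.988.
First three modes:
  n=1: λ₁ = 1.6π²/2.9² - 8.988 ≈ -7.11
  n=2: λ₂ = 6.4π²/2.9² - 8.988 ≈ -1.477
  n=3: λ₃ = 14.4π²/2.9² - 8.988 ≈ 7.911
Since 1.6π²/2.9² ≈ 1.878 < 8.988, λ₁ < 0.
The n=1 mode grows fastest (−λₙ is largest for n=1) → dominates.
Asymptotic: φ ~ c₁ sin(πx/2.9) e^{7.11t} (exponential growth at rate −λ₁ ≈ 7.11).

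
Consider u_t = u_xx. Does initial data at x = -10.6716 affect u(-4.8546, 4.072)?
Yes, for any finite x. The heat equation has infinite propagation speed, so all initial data affects all points at any t > 0.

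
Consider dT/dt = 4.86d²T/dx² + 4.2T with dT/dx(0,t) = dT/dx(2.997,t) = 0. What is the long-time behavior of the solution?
As t → ∞, T grows unboundedly. With Neumann BCs the constant mode has diffusion eigenvalue 0, so any r > 0 makes it grow like e^(4.2t); solution grows exponentially.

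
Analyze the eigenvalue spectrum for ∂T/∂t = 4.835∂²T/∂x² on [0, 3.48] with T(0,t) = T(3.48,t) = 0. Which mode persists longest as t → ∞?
Eigenvalues: λₙ = 4.835n²π²/3.48².
First three modes:
  n=1: λ₁ = 4.835π²/3.48² ≈ 3.94
  n=2: λ₂ = 19.34π²/3.48² ≈ 15.762 (4× faster decay)
  n=3: λ₃ = 43.515π²/3.48² ≈ 35.463 (9× faster decay)
As t → ∞, higher modes decay exponentially faster. The n=1 mode dominates: T ~ c₁ sin(πx/3.48) e^{-λ₁t}.
Decay rate: λ₁ = 4.835π²/3.48² ≈ 3.94.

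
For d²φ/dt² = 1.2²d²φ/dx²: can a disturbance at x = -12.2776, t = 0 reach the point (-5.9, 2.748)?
No. The domain of dependence is [-9.1976, -2.6024], and -12.2776 is outside this interval.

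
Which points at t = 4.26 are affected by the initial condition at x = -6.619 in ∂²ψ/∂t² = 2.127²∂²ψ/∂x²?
Domain of influence: [-15.68002, 2.44202]. Data at x = -6.619 spreads outward at speed 2.127.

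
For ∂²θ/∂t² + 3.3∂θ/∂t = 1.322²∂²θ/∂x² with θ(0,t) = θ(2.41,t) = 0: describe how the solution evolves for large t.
θ → 0. Damping (γ=3.3) dissipates energy; oscillations decay exponentially.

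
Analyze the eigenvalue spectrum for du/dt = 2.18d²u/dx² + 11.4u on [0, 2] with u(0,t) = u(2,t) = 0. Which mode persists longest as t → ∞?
Eigenvalues: λₙ = 2.18n²π²/2² - 11.4.
First three modes:
  n=1: λ₁ = 2.18π²/2² - 11.4 ≈ -6.021
  n=2: λ₂ = 8.72π²/2² - 11.4 ≈ 10.116
  n=3: λ₃ = 19.62π²/2² - 11.4 ≈ 37.01
Since 2.18π²/2² ≈ 5.379 < 11.4, λ₁ < 0.
The n=1 mode grows fastest (−λₙ is largest for n=1) → dominates.
Asymptotic: u ~ c₁ sin(πx/2) e^{6.021t} (exponential growth at rate −λ₁ ≈ 6.021).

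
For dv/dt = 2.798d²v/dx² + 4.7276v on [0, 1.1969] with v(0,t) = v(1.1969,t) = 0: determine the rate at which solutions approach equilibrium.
Eigenvalues: λₙ = 2.798n²π²/1.1969² - 4.7276.
First three modes:
  n=1: λ₁ = 2.798π²/1.1969² - 4.7276 ≈ 14.549
  n=2: λ₂ = 11.192π²/1.1969² - 4.7276 ≈ 72.379
  n=3: λ₃ = 25.182π²/1.1969² - 4.7276 ≈ 168.762
Since 2.798π²/1.1969² ≈ 19.277 > 4.7276, all λₙ > 0.
The n=1 mode decays slowest → dominates as t → ∞.
Asymptotic: v ~ c₁ sin(πx/1.1969) e^{-λ₁t} with decay rate λ₁ ≈ 14.549.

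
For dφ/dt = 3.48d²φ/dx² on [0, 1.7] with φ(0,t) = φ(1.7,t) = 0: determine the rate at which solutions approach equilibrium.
Eigenvalues: λₙ = 3.48n²π²/1.7².
First three modes:
  n=1: λ₁ = 3.48π²/1.7² ≈ 11.885
  n=2: λ₂ = 13.92π²/1.7² ≈ 47.538 (4× faster decay)
  n=3: λ₃ = 31.32π²/1.7² ≈ 106.961 (9× faster decay)
As t → ∞, higher modes decay exponentially faster. The n=1 mode dominates: φ ~ c₁ sin(πx/1.7) e^{-λ₁t}.
Decay rate: λ₁ = 3.48π²/1.7² ≈ 11.885.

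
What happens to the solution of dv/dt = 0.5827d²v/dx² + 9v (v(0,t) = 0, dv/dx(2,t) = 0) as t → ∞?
v grows unboundedly. Reaction dominates diffusion (r=9 > κπ²/(4L²)≈0.36); solution grows exponentially.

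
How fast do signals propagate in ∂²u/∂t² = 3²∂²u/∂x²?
Speed = 3. Information travels along characteristics x = x₀ ± 3t.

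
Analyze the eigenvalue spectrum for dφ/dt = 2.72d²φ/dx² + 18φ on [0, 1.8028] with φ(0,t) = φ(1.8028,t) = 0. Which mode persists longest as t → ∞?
Eigenvalues: λₙ = 2.72n²π²/1.8028² - 18.
First three modes:
  n=1: λ₁ = 2.72π²/1.8028² - 18 ≈ -9.74
  n=2: λ₂ = 10.88π²/1.8028² - 18 ≈ 15.04
  n=3: λ₃ = 24.48π²/1.8028² - 18 ≈ 56.339
Since 2.72π²/1.8028² ≈ 8.26 < 18, λ₁ < 0.
The n=1 mode grows fastest (−λₙ is largest for n=1) → dominates.
Asymptotic: φ ~ c₁ sin(πx/1.8028) e^{9.74t} (exponential growth at rate −λ₁ ≈ 9.74).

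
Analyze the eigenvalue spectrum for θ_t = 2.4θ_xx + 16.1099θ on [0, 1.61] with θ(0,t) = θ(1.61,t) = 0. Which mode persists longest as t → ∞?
Eigenvalues: λₙ = 2.4n²π²/1.61² - 16.1099.
First three modes:
  n=1: λ₁ = 2.4π²/1.61² - 16.1099 ≈ -6.972
  n=2: λ₂ = 9.6π²/1.61² - 16.1099 ≈ 20.443
  n=3: λ₃ = 21.6π²/1.61² - 16.1099 ≈ 66.134
Since 2.4π²/1.61² ≈ 9.138 < 16.1099, λ₁ < 0.
The n=1 mode grows fastest (−λₙ is largest for n=1) → dominates.
Asymptotic: θ ~ c₁ sin(πx/1.61) e^{6.972t} (exponential growth at rate −λ₁ ≈ 6.972).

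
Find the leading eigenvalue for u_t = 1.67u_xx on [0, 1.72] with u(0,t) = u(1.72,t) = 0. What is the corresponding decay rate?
Eigenvalues: λₙ = 1.67n²π²/1.72².
First three modes:
  n=1: λ₁ = 1.67π²/1.72² ≈ 5.571
  n=2: λ₂ = 6.68π²/1.72² ≈ 22.285 (4× faster decay)
  n=3: λ₃ = 15.03π²/1.72² ≈ 50.142 (9× faster decay)
As t → ∞, higher modes decay exponentially faster. The n=1 mode dominates: u ~ c₁ sin(πx/1.72) e^{-λ₁t}.
Decay rate: λ₁ = 1.67π²/1.72² ≈ 5.571.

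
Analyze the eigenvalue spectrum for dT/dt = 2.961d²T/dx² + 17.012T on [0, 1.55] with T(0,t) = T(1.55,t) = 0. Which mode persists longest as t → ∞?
Eigenvalues: λₙ = 2.961n²π²/1.55² - 17.012.
First three modes:
  n=1: λ₁ = 2.961π²/1.55² - 17.012 ≈ -4.848
  n=2: λ₂ = 11.844π²/1.55² - 17.012 ≈ 31.644
  n=3: λ₃ = 26.649π²/1.55² - 17.012 ≈ 92.464
Since 2.961π²/1.55² ≈ 12.164 < 17.012, λ₁ < 0.
The n=1 mode grows fastest (−λₙ is largest for n=1) → dominates.
Asymptotic: T ~ c₁ sin(πx/1.55) e^{4.848t} (exponential growth at rate −λ₁ ≈ 4.848).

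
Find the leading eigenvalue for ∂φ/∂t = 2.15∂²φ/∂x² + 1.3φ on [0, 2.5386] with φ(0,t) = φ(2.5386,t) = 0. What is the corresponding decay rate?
Eigenvalues: λₙ = 2.15n²π²/2.5386² - 1.3.
First three modes:
  n=1: λ₁ = 2.15π²/2.5386² - 1.3 ≈ 1.993
  n=2: λ₂ = 8.6π²/2.5386² - 1.3 ≈ 11.871
  n=3: λ₃ = 19.35π²/2.5386² - 1.3 ≈ 28.334
Since 2.15π²/2.5386² ≈ 3.293 > 1.3, all λₙ > 0.
The n=1 mode decays slowest → dominates as t → ∞.
Asymptotic: φ ~ c₁ sin(πx/2.5386) e^{-λ₁t} with decay rate λ₁ ≈ 1.993.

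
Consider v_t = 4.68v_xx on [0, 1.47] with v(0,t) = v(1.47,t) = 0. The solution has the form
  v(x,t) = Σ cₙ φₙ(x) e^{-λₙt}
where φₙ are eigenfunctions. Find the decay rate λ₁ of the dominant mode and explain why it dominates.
Eigenvalues: λₙ = 4.68n²π²/1.47².
First three modes:
  n=1: λ₁ = 4.68π²/1.47² ≈ 21.375
  n=2: λ₂ = 18.72π²/1.47² ≈ 85.501 (4× faster decay)
  n=3: λ₃ = 42.12π²/1.47² ≈ 192.377 (9× faster decay)
As t → ∞, higher modes decay exponentially faster. The n=1 mode dominates: v ~ c₁ sin(πx/1.47) e^{-λ₁t}.
Decay rate: λ₁ = 4.68π²/1.47² ≈ 21.375.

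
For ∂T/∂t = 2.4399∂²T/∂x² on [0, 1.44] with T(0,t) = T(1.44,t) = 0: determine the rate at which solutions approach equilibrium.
Eigenvalues: λₙ = 2.4399n²π²/1.44².
First three modes:
  n=1: λ₁ = 2.4399π²/1.44² ≈ 11.613
  n=2: λ₂ = 9.7596π²/1.44² ≈ 46.452 (4× faster decay)
  n=3: λ₃ = 21.9591π²/1.44² ≈ 104.518 (9× faster decay)
As t → ∞, higher modes decay exponentially faster. The n=1 mode dominates: T ~ c₁ sin(πx/1.44) e^{-λ₁t}.
Decay rate: λ₁ = 2.4399π²/1.44² ≈ 11.613.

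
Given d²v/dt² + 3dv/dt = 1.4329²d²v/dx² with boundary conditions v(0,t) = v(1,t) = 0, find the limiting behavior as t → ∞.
v → 0. Damping (γ=3) dissipates energy; oscillations decay exponentially.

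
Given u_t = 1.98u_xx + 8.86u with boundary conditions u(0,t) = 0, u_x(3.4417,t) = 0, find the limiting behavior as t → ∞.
u grows unboundedly. Reaction dominates diffusion (r=8.86 > κπ²/(4L²)≈0.41); solution grows exponentially.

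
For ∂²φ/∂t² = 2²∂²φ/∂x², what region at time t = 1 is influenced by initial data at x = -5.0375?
Domain of influence: [-7.0375, -3.0375]. Data at x = -5.0375 spreads outward at speed 2.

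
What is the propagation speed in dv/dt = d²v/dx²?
Infinite. The heat equation is parabolic, not hyperbolic, so disturbances propagate instantly.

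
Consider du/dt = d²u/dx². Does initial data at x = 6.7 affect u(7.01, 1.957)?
Yes, for any finite x. The heat equation has infinite propagation speed, so all initial data affects all points at any t > 0.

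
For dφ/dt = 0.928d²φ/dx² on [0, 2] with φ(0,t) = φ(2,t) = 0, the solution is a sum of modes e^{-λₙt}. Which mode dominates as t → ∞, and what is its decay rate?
Eigenvalues: λₙ = 0.928n²π²/2².
First three modes:
  n=1: λ₁ = 0.928π²/2² ≈ 2.29
  n=2: λ₂ = 3.712π²/2² ≈ 9.159 (4× faster decay)
  n=3: λ₃ = 8.352π²/2² ≈ 20.608 (9× faster decay)
As t → ∞, higher modes decay exponentially faster. The n=1 mode dominates: φ ~ c₁ sin(πx/2) e^{-λ₁t}.
Decay rate: λ₁ = 0.928π²/2² ≈ 2.29.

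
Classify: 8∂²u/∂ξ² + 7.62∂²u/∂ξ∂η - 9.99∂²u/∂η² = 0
Hyperbolic (discriminant = 377.7444).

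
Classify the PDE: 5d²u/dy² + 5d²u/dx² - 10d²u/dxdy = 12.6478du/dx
Rewriting in standard form: 5d²u/dx² - 10d²u/dxdy + 5d²u/dy² - 12.6478du/dx = 0. A = 5, B = -10, C = 5. Discriminant B² - 4AC = 0. Since 0 = 0, parabolic.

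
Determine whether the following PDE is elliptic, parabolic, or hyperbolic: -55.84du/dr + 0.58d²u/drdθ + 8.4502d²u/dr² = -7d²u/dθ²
Rewriting in standard form: 8.4502d²u/dr² + 0.58d²u/drdθ + 7d²u/dθ² - 55.84du/dr = 0. Coefficients: A = 8.4502, B = 0.58, C = 7. B² - 4AC = -236.2692, which is negative, so the equation is elliptic.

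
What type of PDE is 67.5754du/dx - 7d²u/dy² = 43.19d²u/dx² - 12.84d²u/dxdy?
Rewriting in standard form: -43.19d²u/dx² + 12.84d²u/dxdy - 7d²u/dy² + 67.5754du/dx = 0. With A = -43.19, B = 12.84, C = -7, the discriminant is -1044.4544. This is an elliptic PDE.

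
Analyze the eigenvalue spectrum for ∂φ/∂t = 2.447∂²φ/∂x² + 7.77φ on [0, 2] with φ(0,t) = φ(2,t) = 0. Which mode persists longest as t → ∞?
Eigenvalues: λₙ = 2.447n²π²/2² - 7.77.
First three modes:
  n=1: λ₁ = 2.447π²/2² - 7.77 ≈ -1.732
  n=2: λ₂ = 9.788π²/2² - 7.77 ≈ 16.381
  n=3: λ₃ = 22.023π²/2² - 7.77 ≈ 46.57
Since 2.447π²/2² ≈ 6.038 < 7.77, λ₁ < 0.
The n=1 mode grows fastest (−λₙ is largest for n=1) → dominates.
Asymptotic: φ ~ c₁ sin(πx/2) e^{1.732t} (exponential growth at rate −λ₁ ≈ 1.732).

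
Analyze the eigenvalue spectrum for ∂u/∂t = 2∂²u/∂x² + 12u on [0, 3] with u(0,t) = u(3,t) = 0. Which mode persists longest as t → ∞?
Eigenvalues: λₙ = 2n²π²/3² - 12.
First three modes:
  n=1: λ₁ = 2π²/3² - 12 ≈ -9.807
  n=2: λ₂ = 8π²/3² - 12 ≈ -3.227
  n=3: λ₃ = 18π²/3² - 12 ≈ 7.739
Since 2π²/3² ≈ 2.193 < 12, λ₁ < 0.
The n=1 mode grows fastest (−λₙ is largest for n=1) → dominates.
Asymptotic: u ~ c₁ sin(πx/3) e^{9.807t} (exponential growth at rate −λ₁ ≈ 9.807).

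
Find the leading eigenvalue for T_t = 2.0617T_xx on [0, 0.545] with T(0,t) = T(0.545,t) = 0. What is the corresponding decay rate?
Eigenvalues: λₙ = 2.0617n²π²/0.545².
First three modes:
  n=1: λ₁ = 2.0617π²/0.545² ≈ 68.507
  n=2: λ₂ = 8.2468π²/0.545² ≈ 274.026 (4× faster decay)
  n=3: λ₃ = 18.5553π²/0.545² ≈ 616.559 (9× faster decay)
As t → ∞, higher modes decay exponentially faster. The n=1 mode dominates: T ~ c₁ sin(πx/0.545) e^{-λ₁t}.
Decay rate: λ₁ = 2.0617π²/0.545² ≈ 68.507.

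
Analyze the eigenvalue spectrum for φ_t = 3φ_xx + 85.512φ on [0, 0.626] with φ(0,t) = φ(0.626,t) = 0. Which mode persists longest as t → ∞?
Eigenvalues: λₙ = 3n²π²/0.626² - 85.512.
First three modes:
  n=1: λ₁ = 3π²/0.626² - 85.512 ≈ -9.955
  n=2: λ₂ = 12π²/0.626² - 85.512 ≈ 216.714
  n=3: λ₃ = 27π²/0.626² - 85.512 ≈ 594.497
Since 3π²/0.626² ≈ 75.557 < 85.512, λ₁ < 0.
The n=1 mode grows fastest (−λₙ is largest for n=1) → dominates.
Asymptotic: φ ~ c₁ sin(πx/0.626) e^{9.955t} (exponential growth at rate −λ₁ ≈ 9.955).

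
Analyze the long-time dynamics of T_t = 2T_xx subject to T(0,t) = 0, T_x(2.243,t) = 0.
Long-time behavior: T → 0. Heat escapes through the Dirichlet boundary.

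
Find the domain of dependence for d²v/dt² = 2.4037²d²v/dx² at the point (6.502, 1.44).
Domain of dependence: [3.040672, 9.963328]. Signals travel at speed 2.4037, so data within |x - 6.502| ≤ 2.4037·1.44 = 3.461328 can reach the point.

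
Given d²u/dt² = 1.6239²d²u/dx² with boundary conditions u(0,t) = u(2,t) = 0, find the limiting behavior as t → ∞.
u oscillates (no decay). Energy is conserved; the solution oscillates indefinitely as standing waves.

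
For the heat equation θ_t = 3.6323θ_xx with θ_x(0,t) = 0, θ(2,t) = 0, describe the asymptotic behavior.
θ → 0. Heat escapes through the Dirichlet boundary.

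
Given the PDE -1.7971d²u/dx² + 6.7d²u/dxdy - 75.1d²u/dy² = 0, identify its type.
The second-order coefficients are A = -1.7971, B = 6.7, C = -75.1. Since B² - 4AC = -494.95884 < 0, this is an elliptic PDE.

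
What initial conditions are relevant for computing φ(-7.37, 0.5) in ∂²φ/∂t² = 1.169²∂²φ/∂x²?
Domain of dependence: [-7.9545, -6.7855]. Signals travel at speed 1.169, so data within |x - -7.37| ≤ 1.169·0.5 = 0.5845 can reach the point.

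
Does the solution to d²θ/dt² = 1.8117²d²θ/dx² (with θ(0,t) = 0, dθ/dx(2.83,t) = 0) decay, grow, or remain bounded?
θ oscillates (no decay). Energy is conserved; the solution oscillates indefinitely as standing waves.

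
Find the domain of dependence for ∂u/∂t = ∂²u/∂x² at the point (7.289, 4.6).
The entire real line. The heat equation has infinite propagation speed: any initial disturbance instantly affects all points (though exponentially small far away).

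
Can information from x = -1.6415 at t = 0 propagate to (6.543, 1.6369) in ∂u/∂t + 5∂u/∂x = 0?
Yes. The characteristic through (6.543, 1.6369) passes through x = -1.6415.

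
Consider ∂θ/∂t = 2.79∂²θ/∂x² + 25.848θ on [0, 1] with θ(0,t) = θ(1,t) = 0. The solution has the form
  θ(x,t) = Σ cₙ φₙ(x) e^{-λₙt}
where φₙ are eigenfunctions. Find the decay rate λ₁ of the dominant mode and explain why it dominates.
Eigenvalues: λₙ = 2.79n²π²/1² - 25.848.
First three modes:
  n=1: λ₁ = 2.79π² - 25.848 ≈ 1.688
  n=2: λ₂ = 11.16π² - 25.848 ≈ 84.297
  n=3: λ₃ = 25.11π² - 25.848 ≈ 221.978
Since 2.79π² ≈ 27.536 > 25.848, all λₙ > 0.
The n=1 mode decays slowest → dominates as t → ∞.
Asymptotic: θ ~ c₁ sin(πx/1) e^{-λ₁t} with decay rate λ₁ ≈ 1.688.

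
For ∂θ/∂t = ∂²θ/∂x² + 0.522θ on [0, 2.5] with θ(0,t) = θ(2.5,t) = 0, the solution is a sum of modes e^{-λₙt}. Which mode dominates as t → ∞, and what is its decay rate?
Eigenvalues: λₙ = n²π²/2.5² - 0.522.
First three modes:
  n=1: λ₁ = π²/2.5² - 0.522 ≈ 1.057
  n=2: λ₂ = 4π²/2.5² - 0.522 ≈ 5.795
  n=3: λ₃ = 9π²/2.5² - 0.522 ≈ 13.69
Since π²/2.5² ≈ 1.579 > 0.522, all λₙ > 0.
The n=1 mode decays slowest → dominates as t → ∞.
Asymptotic: θ ~ c₁ sin(πx/2.5) e^{-λ₁t} with decay rate λ₁ ≈ 1.057.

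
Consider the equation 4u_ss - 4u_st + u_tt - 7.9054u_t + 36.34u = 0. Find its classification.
Parabolic. (A = 4, B = -4, C = 1 gives B² - 4AC = 0.)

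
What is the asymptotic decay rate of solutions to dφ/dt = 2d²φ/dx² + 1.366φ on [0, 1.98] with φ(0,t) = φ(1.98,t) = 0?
Eigenvalues: λₙ = 2n²π²/1.98² - 1.366.
First three modes:
  n=1: λ₁ = 2π²/1.98² - 1.366 ≈ 3.669
  n=2: λ₂ = 8π²/1.98² - 1.366 ≈ 18.774
  n=3: λ₃ = 18π²/1.98² - 1.366 ≈ 43.949
Since 2π²/1.98² ≈ 5.035 > 1.366, all λₙ > 0.
The n=1 mode decays slowest → dominates as t → ∞.
Asymptotic: φ ~ c₁ sin(πx/1.98) e^{-λ₁t} with decay rate λ₁ ≈ 3.669.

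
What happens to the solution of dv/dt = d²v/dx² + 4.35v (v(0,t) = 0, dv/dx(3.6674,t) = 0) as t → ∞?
v grows unboundedly. Reaction dominates diffusion (r=4.35 > κπ²/(4L²)≈0.18); solution grows exponentially.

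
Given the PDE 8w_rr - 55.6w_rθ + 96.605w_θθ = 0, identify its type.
The second-order coefficients are A = 8, B = -55.6, C = 96.605. Since B² - 4AC = 0 = 0, this is a parabolic PDE.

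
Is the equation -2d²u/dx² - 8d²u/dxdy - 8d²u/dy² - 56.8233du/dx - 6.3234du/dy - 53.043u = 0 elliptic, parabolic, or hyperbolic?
Computing B² - 4AC with A = -2, B = -8, C = -8: discriminant = 0 (zero). Answer: parabolic.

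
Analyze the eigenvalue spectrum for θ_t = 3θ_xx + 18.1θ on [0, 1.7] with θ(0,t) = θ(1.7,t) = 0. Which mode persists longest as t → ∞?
Eigenvalues: λₙ = 3n²π²/1.7² - 18.1.
First three modes:
  n=1: λ₁ = 3π²/1.7² - 18.1 ≈ -7.855
  n=2: λ₂ = 12π²/1.7² - 18.1 ≈ 22.881
  n=3: λ₃ = 27π²/1.7² - 18.1 ≈ 74.107
Since 3π²/1.7² ≈ 10.245 < 18.1, λ₁ < 0.
The n=1 mode grows fastest (−λₙ is largest for n=1) → dominates.
Asymptotic: θ ~ c₁ sin(πx/1.7) e^{7.855t} (exponential growth at rate −λ₁ ≈ 7.855).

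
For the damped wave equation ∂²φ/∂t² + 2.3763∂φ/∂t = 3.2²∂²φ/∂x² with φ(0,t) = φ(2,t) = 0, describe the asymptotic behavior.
φ → 0. Damping (γ=2.3763) dissipates energy; oscillations decay exponentially.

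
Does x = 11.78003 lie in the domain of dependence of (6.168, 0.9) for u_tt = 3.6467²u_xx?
No. The domain of dependence is [2.88597, 9.45003], and 11.78003 is outside this interval.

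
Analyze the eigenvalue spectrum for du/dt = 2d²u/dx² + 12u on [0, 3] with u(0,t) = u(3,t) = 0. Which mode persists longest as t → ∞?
Eigenvalues: λₙ = 2n²π²/3² - 12.
First three modes:
  n=1: λ₁ = 2π²/3² - 12 ≈ -9.807
  n=2: λ₂ = 8π²/3² - 12 ≈ -3.227
  n=3: λ₃ = 18π²/3² - 12 ≈ 7.739
Since 2π²/3² ≈ 2.193 < 12, λ₁ < 0.
The n=1 mode grows fastest (−λₙ is largest for n=1) → dominates.
Asymptotic: u ~ c₁ sin(πx/3) e^{9.807t} (exponential growth at rate −λ₁ ≈ 9.807).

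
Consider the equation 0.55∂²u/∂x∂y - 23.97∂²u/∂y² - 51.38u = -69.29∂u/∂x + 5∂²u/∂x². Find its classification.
Rewriting in standard form: -5∂²u/∂x² + 0.55∂²u/∂x∂y - 23.97∂²u/∂y² + 69.29∂u/∂x - 51.38u = 0. Elliptic. (A = -5, B = 0.55, C = -23.97 gives B² - 4AC = -479.0975.)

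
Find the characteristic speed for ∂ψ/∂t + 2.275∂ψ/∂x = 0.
Speed = 2.275. Information travels along x - 2.275t = const (rightward).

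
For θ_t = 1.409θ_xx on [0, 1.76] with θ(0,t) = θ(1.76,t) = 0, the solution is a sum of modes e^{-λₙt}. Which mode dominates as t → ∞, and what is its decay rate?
Eigenvalues: λₙ = 1.409n²π²/1.76².
First three modes:
  n=1: λ₁ = 1.409π²/1.76² ≈ 4.489
  n=2: λ₂ = 5.636π²/1.76² ≈ 17.957 (4× faster decay)
  n=3: λ₃ = 12.681π²/1.76² ≈ 40.404 (9× faster decay)
As t → ∞, higher modes decay exponentially faster. The n=1 mode dominates: θ ~ c₁ sin(πx/1.76) e^{-λ₁t}.
Decay rate: λ₁ = 1.409π²/1.76² ≈ 4.489.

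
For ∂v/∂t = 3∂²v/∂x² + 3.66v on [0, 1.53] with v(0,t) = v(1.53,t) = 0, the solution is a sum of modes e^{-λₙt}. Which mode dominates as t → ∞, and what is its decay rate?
Eigenvalues: λₙ = 3n²π²/1.53² - 3.66.
First three modes:
  n=1: λ₁ = 3π²/1.53² - 3.66 ≈ 8.988
  n=2: λ₂ = 12π²/1.53² - 3.66 ≈ 46.934
  n=3: λ₃ = 27π²/1.53² - 3.66 ≈ 110.176
Since 3π²/1.53² ≈ 12.648 > 3.66, all λₙ > 0.
The n=1 mode decays slowest → dominates as t → ∞.
Asymptotic: v ~ c₁ sin(πx/1.53) e^{-λ₁t} with decay rate λ₁ ≈ 8.988.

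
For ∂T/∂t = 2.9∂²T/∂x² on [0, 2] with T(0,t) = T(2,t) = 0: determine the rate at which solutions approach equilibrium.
Eigenvalues: λₙ = 2.9n²π²/2².
First three modes:
  n=1: λ₁ = 2.9π²/2² ≈ 7.155
  n=2: λ₂ = 11.6π²/2² ≈ 28.622 (4× faster decay)
  n=3: λ₃ = 26.1π²/2² ≈ 64.399 (9× faster decay)
As t → ∞, higher modes decay exponentially faster. The n=1 mode dominates: T ~ c₁ sin(πx/2) e^{-λ₁t}.
Decay rate: λ₁ = 2.9π²/2² ≈ 7.155.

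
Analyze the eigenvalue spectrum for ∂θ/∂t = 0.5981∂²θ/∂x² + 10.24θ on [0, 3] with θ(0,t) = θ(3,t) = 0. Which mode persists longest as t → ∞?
Eigenvalues: λₙ = 0.5981n²π²/3² - 10.24.
First three modes:
  n=1: λ₁ = 0.5981π²/3² - 10.24 ≈ -9.584
  n=2: λ₂ = 2.3924π²/3² - 10.24 ≈ -7.616
  n=3: λ₃ = 5.3829π²/3² - 10.24 ≈ -4.337
Since 0.5981π²/3² ≈ 0.656 < 10.24, λ₁ < 0.
The n=1 mode grows fastest (−λₙ is largest for n=1) → dominates.
Asymptotic: θ ~ c₁ sin(πx/3) e^{9.584t} (exponential growth at rate −λ₁ ≈ 9.584).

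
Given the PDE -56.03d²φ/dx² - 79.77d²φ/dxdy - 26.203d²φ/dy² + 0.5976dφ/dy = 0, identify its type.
The second-order coefficients are A = -56.03, B = -79.77, C = -26.203. Since B² - 4AC = 490.63654 > 0, this is a hyperbolic PDE.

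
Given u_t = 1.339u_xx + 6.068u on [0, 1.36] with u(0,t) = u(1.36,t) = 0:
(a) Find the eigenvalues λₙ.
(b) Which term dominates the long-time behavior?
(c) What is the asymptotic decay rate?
Eigenvalues: λₙ = 1.339n²π²/1.36² - 6.068.
First three modes:
  n=1: λ₁ = 1.339π²/1.36² - 6.068 ≈ 1.077
  n=2: λ₂ = 5.356π²/1.36² - 6.068 ≈ 22.512
  n=3: λ₃ = 12.051π²/1.36² - 6.068 ≈ 58.237
Since 1.339π²/1.36² ≈ 7.145 > 6.068, all λₙ > 0.
The n=1 mode decays slowest → dominates as t → ∞.
Asymptotic: u ~ c₁ sin(πx/1.36) e^{-λ₁t} with decay rate λ₁ ≈ 1.077.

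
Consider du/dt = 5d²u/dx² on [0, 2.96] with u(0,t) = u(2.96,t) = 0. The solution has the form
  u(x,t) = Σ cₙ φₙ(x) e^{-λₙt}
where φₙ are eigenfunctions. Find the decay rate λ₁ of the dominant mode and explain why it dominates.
Eigenvalues: λₙ = 5n²π²/2.96².
First three modes:
  n=1: λ₁ = 5π²/2.96² ≈ 5.632
  n=2: λ₂ = 20π²/2.96² ≈ 22.529 (4× faster decay)
  n=3: λ₃ = 45π²/2.96² ≈ 50.691 (9× faster decay)
As t → ∞, higher modes decay exponentially faster. The n=1 mode dominates: u ~ c₁ sin(πx/2.96) e^{-λ₁t}.
Decay rate: λ₁ = 5π²/2.96² ≈ 5.632.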